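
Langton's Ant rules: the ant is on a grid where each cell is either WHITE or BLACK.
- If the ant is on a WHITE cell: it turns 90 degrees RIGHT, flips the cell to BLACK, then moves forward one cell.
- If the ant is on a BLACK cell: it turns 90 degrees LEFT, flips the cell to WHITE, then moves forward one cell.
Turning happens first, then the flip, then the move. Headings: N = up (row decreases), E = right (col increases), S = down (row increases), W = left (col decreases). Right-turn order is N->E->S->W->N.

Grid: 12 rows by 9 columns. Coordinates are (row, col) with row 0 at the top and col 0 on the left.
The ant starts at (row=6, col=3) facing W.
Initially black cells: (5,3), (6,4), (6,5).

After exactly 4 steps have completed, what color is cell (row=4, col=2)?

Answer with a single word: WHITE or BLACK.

Step 1: on WHITE (6,3): turn R to N, flip to black, move to (5,3). |black|=4
Step 2: on BLACK (5,3): turn L to W, flip to white, move to (5,2). |black|=3
Step 3: on WHITE (5,2): turn R to N, flip to black, move to (4,2). |black|=4
Step 4: on WHITE (4,2): turn R to E, flip to black, move to (4,3). |black|=5

Answer: BLACK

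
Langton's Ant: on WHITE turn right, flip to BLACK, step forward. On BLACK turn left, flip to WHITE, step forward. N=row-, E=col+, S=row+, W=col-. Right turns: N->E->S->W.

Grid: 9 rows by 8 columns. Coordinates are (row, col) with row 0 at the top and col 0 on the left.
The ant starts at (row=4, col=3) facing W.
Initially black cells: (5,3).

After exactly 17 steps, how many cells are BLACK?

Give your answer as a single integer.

Answer: 8

Derivation:
Step 1: on WHITE (4,3): turn R to N, flip to black, move to (3,3). |black|=2
Step 2: on WHITE (3,3): turn R to E, flip to black, move to (3,4). |black|=3
Step 3: on WHITE (3,4): turn R to S, flip to black, move to (4,4). |black|=4
Step 4: on WHITE (4,4): turn R to W, flip to black, move to (4,3). |black|=5
Step 5: on BLACK (4,3): turn L to S, flip to white, move to (5,3). |black|=4
Step 6: on BLACK (5,3): turn L to E, flip to white, move to (5,4). |black|=3
Step 7: on WHITE (5,4): turn R to S, flip to black, move to (6,4). |black|=4
Step 8: on WHITE (6,4): turn R to W, flip to black, move to (6,3). |black|=5
Step 9: on WHITE (6,3): turn R to N, flip to black, move to (5,3). |black|=6
Step 10: on WHITE (5,3): turn R to E, flip to black, move to (5,4). |black|=7
Step 11: on BLACK (5,4): turn L to N, flip to white, move to (4,4). |black|=6
Step 12: on BLACK (4,4): turn L to W, flip to white, move to (4,3). |black|=5
Step 13: on WHITE (4,3): turn R to N, flip to black, move to (3,3). |black|=6
Step 14: on BLACK (3,3): turn L to W, flip to white, move to (3,2). |black|=5
Step 15: on WHITE (3,2): turn R to N, flip to black, move to (2,2). |black|=6
Step 16: on WHITE (2,2): turn R to E, flip to black, move to (2,3). |black|=7
Step 17: on WHITE (2,3): turn R to S, flip to black, move to (3,3). |black|=8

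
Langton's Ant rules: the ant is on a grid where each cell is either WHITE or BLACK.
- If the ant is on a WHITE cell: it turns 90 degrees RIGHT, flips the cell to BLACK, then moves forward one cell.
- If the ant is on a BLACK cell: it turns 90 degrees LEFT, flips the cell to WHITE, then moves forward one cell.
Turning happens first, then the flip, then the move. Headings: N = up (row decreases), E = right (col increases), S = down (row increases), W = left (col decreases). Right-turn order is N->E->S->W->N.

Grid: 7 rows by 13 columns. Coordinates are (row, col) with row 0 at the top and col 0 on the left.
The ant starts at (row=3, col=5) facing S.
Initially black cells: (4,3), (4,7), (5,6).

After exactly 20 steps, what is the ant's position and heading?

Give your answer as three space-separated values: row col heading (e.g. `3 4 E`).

Answer: 1 7 N

Derivation:
Step 1: on WHITE (3,5): turn R to W, flip to black, move to (3,4). |black|=4
Step 2: on WHITE (3,4): turn R to N, flip to black, move to (2,4). |black|=5
Step 3: on WHITE (2,4): turn R to E, flip to black, move to (2,5). |black|=6
Step 4: on WHITE (2,5): turn R to S, flip to black, move to (3,5). |black|=7
Step 5: on BLACK (3,5): turn L to E, flip to white, move to (3,6). |black|=6
Step 6: on WHITE (3,6): turn R to S, flip to black, move to (4,6). |black|=7
Step 7: on WHITE (4,6): turn R to W, flip to black, move to (4,5). |black|=8
Step 8: on WHITE (4,5): turn R to N, flip to black, move to (3,5). |black|=9
Step 9: on WHITE (3,5): turn R to E, flip to black, move to (3,6). |black|=10
Step 10: on BLACK (3,6): turn L to N, flip to white, move to (2,6). |black|=9
Step 11: on WHITE (2,6): turn R to E, flip to black, move to (2,7). |black|=10
Step 12: on WHITE (2,7): turn R to S, flip to black, move to (3,7). |black|=11
Step 13: on WHITE (3,7): turn R to W, flip to black, move to (3,6). |black|=12
Step 14: on WHITE (3,6): turn R to N, flip to black, move to (2,6). |black|=13
Step 15: on BLACK (2,6): turn L to W, flip to white, move to (2,5). |black|=12
Step 16: on BLACK (2,5): turn L to S, flip to white, move to (3,5). |black|=11
Step 17: on BLACK (3,5): turn L to E, flip to white, move to (3,6). |black|=10
Step 18: on BLACK (3,6): turn L to N, flip to white, move to (2,6). |black|=9
Step 19: on WHITE (2,6): turn R to E, flip to black, move to (2,7). |black|=10
Step 20: on BLACK (2,7): turn L to N, flip to white, move to (1,7). |black|=9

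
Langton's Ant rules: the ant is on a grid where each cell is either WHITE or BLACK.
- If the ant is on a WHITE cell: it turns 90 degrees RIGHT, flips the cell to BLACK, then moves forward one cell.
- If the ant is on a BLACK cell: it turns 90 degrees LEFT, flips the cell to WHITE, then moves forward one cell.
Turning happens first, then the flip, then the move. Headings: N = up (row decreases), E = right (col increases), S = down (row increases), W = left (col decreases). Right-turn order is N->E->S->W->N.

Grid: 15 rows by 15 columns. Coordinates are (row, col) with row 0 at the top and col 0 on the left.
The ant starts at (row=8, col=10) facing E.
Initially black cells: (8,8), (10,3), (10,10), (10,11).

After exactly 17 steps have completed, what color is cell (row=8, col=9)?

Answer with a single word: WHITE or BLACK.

Step 1: on WHITE (8,10): turn R to S, flip to black, move to (9,10). |black|=5
Step 2: on WHITE (9,10): turn R to W, flip to black, move to (9,9). |black|=6
Step 3: on WHITE (9,9): turn R to N, flip to black, move to (8,9). |black|=7
Step 4: on WHITE (8,9): turn R to E, flip to black, move to (8,10). |black|=8
Step 5: on BLACK (8,10): turn L to N, flip to white, move to (7,10). |black|=7
Step 6: on WHITE (7,10): turn R to E, flip to black, move to (7,11). |black|=8
Step 7: on WHITE (7,11): turn R to S, flip to black, move to (8,11). |black|=9
Step 8: on WHITE (8,11): turn R to W, flip to black, move to (8,10). |black|=10
Step 9: on WHITE (8,10): turn R to N, flip to black, move to (7,10). |black|=11
Step 10: on BLACK (7,10): turn L to W, flip to white, move to (7,9). |black|=10
Step 11: on WHITE (7,9): turn R to N, flip to black, move to (6,9). |black|=11
Step 12: on WHITE (6,9): turn R to E, flip to black, move to (6,10). |black|=12
Step 13: on WHITE (6,10): turn R to S, flip to black, move to (7,10). |black|=13
Step 14: on WHITE (7,10): turn R to W, flip to black, move to (7,9). |black|=14
Step 15: on BLACK (7,9): turn L to S, flip to white, move to (8,9). |black|=13
Step 16: on BLACK (8,9): turn L to E, flip to white, move to (8,10). |black|=12
Step 17: on BLACK (8,10): turn L to N, flip to white, move to (7,10). |black|=11

Answer: WHITE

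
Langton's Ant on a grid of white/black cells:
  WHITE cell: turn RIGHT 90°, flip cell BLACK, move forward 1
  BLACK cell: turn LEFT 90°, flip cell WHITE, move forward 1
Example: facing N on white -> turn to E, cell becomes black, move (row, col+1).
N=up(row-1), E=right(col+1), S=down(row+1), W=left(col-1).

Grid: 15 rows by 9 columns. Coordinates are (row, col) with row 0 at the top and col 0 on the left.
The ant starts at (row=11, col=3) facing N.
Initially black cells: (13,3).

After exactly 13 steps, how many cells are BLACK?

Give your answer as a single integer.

Answer: 10

Derivation:
Step 1: on WHITE (11,3): turn R to E, flip to black, move to (11,4). |black|=2
Step 2: on WHITE (11,4): turn R to S, flip to black, move to (12,4). |black|=3
Step 3: on WHITE (12,4): turn R to W, flip to black, move to (12,3). |black|=4
Step 4: on WHITE (12,3): turn R to N, flip to black, move to (11,3). |black|=5
Step 5: on BLACK (11,3): turn L to W, flip to white, move to (11,2). |black|=4
Step 6: on WHITE (11,2): turn R to N, flip to black, move to (10,2). |black|=5
Step 7: on WHITE (10,2): turn R to E, flip to black, move to (10,3). |black|=6
Step 8: on WHITE (10,3): turn R to S, flip to black, move to (11,3). |black|=7
Step 9: on WHITE (11,3): turn R to W, flip to black, move to (11,2). |black|=8
Step 10: on BLACK (11,2): turn L to S, flip to white, move to (12,2). |black|=7
Step 11: on WHITE (12,2): turn R to W, flip to black, move to (12,1). |black|=8
Step 12: on WHITE (12,1): turn R to N, flip to black, move to (11,1). |black|=9
Step 13: on WHITE (11,1): turn R to E, flip to black, move to (11,2). |black|=10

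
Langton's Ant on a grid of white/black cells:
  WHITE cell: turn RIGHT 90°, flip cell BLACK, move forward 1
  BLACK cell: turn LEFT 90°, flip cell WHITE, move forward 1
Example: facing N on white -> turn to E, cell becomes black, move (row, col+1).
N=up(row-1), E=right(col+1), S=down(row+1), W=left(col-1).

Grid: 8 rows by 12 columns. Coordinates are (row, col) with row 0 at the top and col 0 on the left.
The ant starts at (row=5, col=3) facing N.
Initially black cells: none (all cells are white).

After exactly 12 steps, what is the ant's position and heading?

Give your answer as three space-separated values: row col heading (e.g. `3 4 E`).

Answer: 5 1 N

Derivation:
Step 1: on WHITE (5,3): turn R to E, flip to black, move to (5,4). |black|=1
Step 2: on WHITE (5,4): turn R to S, flip to black, move to (6,4). |black|=2
Step 3: on WHITE (6,4): turn R to W, flip to black, move to (6,3). |black|=3
Step 4: on WHITE (6,3): turn R to N, flip to black, move to (5,3). |black|=4
Step 5: on BLACK (5,3): turn L to W, flip to white, move to (5,2). |black|=3
Step 6: on WHITE (5,2): turn R to N, flip to black, move to (4,2). |black|=4
Step 7: on WHITE (4,2): turn R to E, flip to black, move to (4,3). |black|=5
Step 8: on WHITE (4,3): turn R to S, flip to black, move to (5,3). |black|=6
Step 9: on WHITE (5,3): turn R to W, flip to black, move to (5,2). |black|=7
Step 10: on BLACK (5,2): turn L to S, flip to white, move to (6,2). |black|=6
Step 11: on WHITE (6,2): turn R to W, flip to black, move to (6,1). |black|=7
Step 12: on WHITE (6,1): turn R to N, flip to black, move to (5,1). |black|=8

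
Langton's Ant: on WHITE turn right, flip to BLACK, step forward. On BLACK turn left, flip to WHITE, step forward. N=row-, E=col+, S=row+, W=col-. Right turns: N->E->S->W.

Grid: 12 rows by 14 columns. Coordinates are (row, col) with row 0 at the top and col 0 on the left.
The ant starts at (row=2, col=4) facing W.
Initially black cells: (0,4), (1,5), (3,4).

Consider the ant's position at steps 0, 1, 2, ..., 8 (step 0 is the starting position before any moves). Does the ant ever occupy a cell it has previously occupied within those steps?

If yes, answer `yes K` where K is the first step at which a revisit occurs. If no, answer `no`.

Answer: yes 6

Derivation:
Step 1: on WHITE (2,4): turn R to N, flip to black, move to (1,4). |black|=4 — new cell
Step 2: on WHITE (1,4): turn R to E, flip to black, move to (1,5). |black|=5 — new cell
Step 3: on BLACK (1,5): turn L to N, flip to white, move to (0,5). |black|=4 — new cell
Step 4: on WHITE (0,5): turn R to E, flip to black, move to (0,6). |black|=5 — new cell
Step 5: on WHITE (0,6): turn R to S, flip to black, move to (1,6). |black|=6 — new cell
Step 6: on WHITE (1,6): turn R to W, flip to black, move to (1,5). |black|=7 — REVISIT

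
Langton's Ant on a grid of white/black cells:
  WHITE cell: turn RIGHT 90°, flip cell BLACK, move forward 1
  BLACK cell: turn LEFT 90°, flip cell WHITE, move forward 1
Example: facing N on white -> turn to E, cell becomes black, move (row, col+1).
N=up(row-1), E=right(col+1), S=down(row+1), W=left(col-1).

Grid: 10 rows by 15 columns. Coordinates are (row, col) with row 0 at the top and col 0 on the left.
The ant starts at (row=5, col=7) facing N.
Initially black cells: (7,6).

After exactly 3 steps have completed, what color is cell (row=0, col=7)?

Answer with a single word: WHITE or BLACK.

Answer: WHITE

Derivation:
Step 1: on WHITE (5,7): turn R to E, flip to black, move to (5,8). |black|=2
Step 2: on WHITE (5,8): turn R to S, flip to black, move to (6,8). |black|=3
Step 3: on WHITE (6,8): turn R to W, flip to black, move to (6,7). |black|=4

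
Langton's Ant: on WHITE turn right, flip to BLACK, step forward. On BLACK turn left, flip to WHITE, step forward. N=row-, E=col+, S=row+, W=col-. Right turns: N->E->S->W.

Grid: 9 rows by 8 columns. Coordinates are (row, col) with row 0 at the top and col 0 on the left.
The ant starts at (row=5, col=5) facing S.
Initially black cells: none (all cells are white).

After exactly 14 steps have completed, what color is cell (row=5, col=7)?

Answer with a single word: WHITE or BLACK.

Step 1: on WHITE (5,5): turn R to W, flip to black, move to (5,4). |black|=1
Step 2: on WHITE (5,4): turn R to N, flip to black, move to (4,4). |black|=2
Step 3: on WHITE (4,4): turn R to E, flip to black, move to (4,5). |black|=3
Step 4: on WHITE (4,5): turn R to S, flip to black, move to (5,5). |black|=4
Step 5: on BLACK (5,5): turn L to E, flip to white, move to (5,6). |black|=3
Step 6: on WHITE (5,6): turn R to S, flip to black, move to (6,6). |black|=4
Step 7: on WHITE (6,6): turn R to W, flip to black, move to (6,5). |black|=5
Step 8: on WHITE (6,5): turn R to N, flip to black, move to (5,5). |black|=6
Step 9: on WHITE (5,5): turn R to E, flip to black, move to (5,6). |black|=7
Step 10: on BLACK (5,6): turn L to N, flip to white, move to (4,6). |black|=6
Step 11: on WHITE (4,6): turn R to E, flip to black, move to (4,7). |black|=7
Step 12: on WHITE (4,7): turn R to S, flip to black, move to (5,7). |black|=8
Step 13: on WHITE (5,7): turn R to W, flip to black, move to (5,6). |black|=9
Step 14: on WHITE (5,6): turn R to N, flip to black, move to (4,6). |black|=10

Answer: BLACK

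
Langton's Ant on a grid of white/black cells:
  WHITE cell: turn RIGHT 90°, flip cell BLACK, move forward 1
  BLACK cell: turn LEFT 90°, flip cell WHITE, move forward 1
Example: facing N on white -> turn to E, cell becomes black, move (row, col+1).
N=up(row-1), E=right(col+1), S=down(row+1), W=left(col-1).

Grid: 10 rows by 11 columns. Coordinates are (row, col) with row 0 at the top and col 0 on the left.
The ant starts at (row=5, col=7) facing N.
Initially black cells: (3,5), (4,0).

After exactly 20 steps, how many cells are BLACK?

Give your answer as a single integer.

Step 1: on WHITE (5,7): turn R to E, flip to black, move to (5,8). |black|=3
Step 2: on WHITE (5,8): turn R to S, flip to black, move to (6,8). |black|=4
Step 3: on WHITE (6,8): turn R to W, flip to black, move to (6,7). |black|=5
Step 4: on WHITE (6,7): turn R to N, flip to black, move to (5,7). |black|=6
Step 5: on BLACK (5,7): turn L to W, flip to white, move to (5,6). |black|=5
Step 6: on WHITE (5,6): turn R to N, flip to black, move to (4,6). |black|=6
Step 7: on WHITE (4,6): turn R to E, flip to black, move to (4,7). |black|=7
Step 8: on WHITE (4,7): turn R to S, flip to black, move to (5,7). |black|=8
Step 9: on WHITE (5,7): turn R to W, flip to black, move to (5,6). |black|=9
Step 10: on BLACK (5,6): turn L to S, flip to white, move to (6,6). |black|=8
Step 11: on WHITE (6,6): turn R to W, flip to black, move to (6,5). |black|=9
Step 12: on WHITE (6,5): turn R to N, flip to black, move to (5,5). |black|=10
Step 13: on WHITE (5,5): turn R to E, flip to black, move to (5,6). |black|=11
Step 14: on WHITE (5,6): turn R to S, flip to black, move to (6,6). |black|=12
Step 15: on BLACK (6,6): turn L to E, flip to white, move to (6,7). |black|=11
Step 16: on BLACK (6,7): turn L to N, flip to white, move to (5,7). |black|=10
Step 17: on BLACK (5,7): turn L to W, flip to white, move to (5,6). |black|=9
Step 18: on BLACK (5,6): turn L to S, flip to white, move to (6,6). |black|=8
Step 19: on WHITE (6,6): turn R to W, flip to black, move to (6,5). |black|=9
Step 20: on BLACK (6,5): turn L to S, flip to white, move to (7,5). |black|=8

Answer: 8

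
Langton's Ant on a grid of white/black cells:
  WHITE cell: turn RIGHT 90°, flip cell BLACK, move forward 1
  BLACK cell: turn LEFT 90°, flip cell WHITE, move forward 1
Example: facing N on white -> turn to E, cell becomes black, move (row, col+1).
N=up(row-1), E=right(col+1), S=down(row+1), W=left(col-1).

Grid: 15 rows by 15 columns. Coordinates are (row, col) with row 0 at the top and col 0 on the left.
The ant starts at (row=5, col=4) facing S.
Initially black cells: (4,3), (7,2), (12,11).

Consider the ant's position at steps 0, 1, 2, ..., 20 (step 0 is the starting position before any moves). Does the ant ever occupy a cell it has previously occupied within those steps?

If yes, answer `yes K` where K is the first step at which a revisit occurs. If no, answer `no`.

Step 1: on WHITE (5,4): turn R to W, flip to black, move to (5,3). |black|=4 — new cell
Step 2: on WHITE (5,3): turn R to N, flip to black, move to (4,3). |black|=5 — new cell
Step 3: on BLACK (4,3): turn L to W, flip to white, move to (4,2). |black|=4 — new cell
Step 4: on WHITE (4,2): turn R to N, flip to black, move to (3,2). |black|=5 — new cell
Step 5: on WHITE (3,2): turn R to E, flip to black, move to (3,3). |black|=6 — new cell
Step 6: on WHITE (3,3): turn R to S, flip to black, move to (4,3). |black|=7 — REVISIT

Answer: yes 6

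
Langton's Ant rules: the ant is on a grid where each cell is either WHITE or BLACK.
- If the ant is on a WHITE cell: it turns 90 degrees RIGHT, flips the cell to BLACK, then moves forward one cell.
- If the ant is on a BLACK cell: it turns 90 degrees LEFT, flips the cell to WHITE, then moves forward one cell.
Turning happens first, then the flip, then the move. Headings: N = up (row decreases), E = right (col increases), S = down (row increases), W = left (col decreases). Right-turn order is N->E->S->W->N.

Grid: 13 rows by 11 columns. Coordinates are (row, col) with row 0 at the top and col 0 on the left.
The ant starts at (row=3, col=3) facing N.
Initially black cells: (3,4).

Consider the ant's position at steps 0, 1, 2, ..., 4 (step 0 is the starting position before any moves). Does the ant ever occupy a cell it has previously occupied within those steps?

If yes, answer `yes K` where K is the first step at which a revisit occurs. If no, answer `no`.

Answer: no

Derivation:
Step 1: on WHITE (3,3): turn R to E, flip to black, move to (3,4). |black|=2 — new cell
Step 2: on BLACK (3,4): turn L to N, flip to white, move to (2,4). |black|=1 — new cell
Step 3: on WHITE (2,4): turn R to E, flip to black, move to (2,5). |black|=2 — new cell
Step 4: on WHITE (2,5): turn R to S, flip to black, move to (3,5). |black|=3 — new cell
No revisit within 4 steps.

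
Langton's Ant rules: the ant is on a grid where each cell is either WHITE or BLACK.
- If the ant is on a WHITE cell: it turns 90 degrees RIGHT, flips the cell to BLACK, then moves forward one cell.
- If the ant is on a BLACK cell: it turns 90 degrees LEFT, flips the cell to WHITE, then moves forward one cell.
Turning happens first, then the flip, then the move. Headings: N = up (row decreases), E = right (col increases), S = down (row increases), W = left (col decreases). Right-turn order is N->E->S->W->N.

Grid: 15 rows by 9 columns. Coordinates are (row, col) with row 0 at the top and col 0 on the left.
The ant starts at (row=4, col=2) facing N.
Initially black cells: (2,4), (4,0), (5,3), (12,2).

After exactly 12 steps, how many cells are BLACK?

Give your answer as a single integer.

Step 1: on WHITE (4,2): turn R to E, flip to black, move to (4,3). |black|=5
Step 2: on WHITE (4,3): turn R to S, flip to black, move to (5,3). |black|=6
Step 3: on BLACK (5,3): turn L to E, flip to white, move to (5,4). |black|=5
Step 4: on WHITE (5,4): turn R to S, flip to black, move to (6,4). |black|=6
Step 5: on WHITE (6,4): turn R to W, flip to black, move to (6,3). |black|=7
Step 6: on WHITE (6,3): turn R to N, flip to black, move to (5,3). |black|=8
Step 7: on WHITE (5,3): turn R to E, flip to black, move to (5,4). |black|=9
Step 8: on BLACK (5,4): turn L to N, flip to white, move to (4,4). |black|=8
Step 9: on WHITE (4,4): turn R to E, flip to black, move to (4,5). |black|=9
Step 10: on WHITE (4,5): turn R to S, flip to black, move to (5,5). |black|=10
Step 11: on WHITE (5,5): turn R to W, flip to black, move to (5,4). |black|=11
Step 12: on WHITE (5,4): turn R to N, flip to black, move to (4,4). |black|=12

Answer: 12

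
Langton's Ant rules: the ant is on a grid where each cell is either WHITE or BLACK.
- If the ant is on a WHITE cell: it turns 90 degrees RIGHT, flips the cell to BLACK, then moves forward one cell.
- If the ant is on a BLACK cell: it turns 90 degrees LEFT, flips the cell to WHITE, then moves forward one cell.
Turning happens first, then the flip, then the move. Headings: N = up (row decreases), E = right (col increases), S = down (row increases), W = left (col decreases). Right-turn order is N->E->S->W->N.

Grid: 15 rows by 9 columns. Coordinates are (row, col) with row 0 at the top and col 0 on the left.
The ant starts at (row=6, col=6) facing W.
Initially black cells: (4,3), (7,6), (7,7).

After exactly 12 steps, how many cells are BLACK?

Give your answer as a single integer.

Answer: 5

Derivation:
Step 1: on WHITE (6,6): turn R to N, flip to black, move to (5,6). |black|=4
Step 2: on WHITE (5,6): turn R to E, flip to black, move to (5,7). |black|=5
Step 3: on WHITE (5,7): turn R to S, flip to black, move to (6,7). |black|=6
Step 4: on WHITE (6,7): turn R to W, flip to black, move to (6,6). |black|=7
Step 5: on BLACK (6,6): turn L to S, flip to white, move to (7,6). |black|=6
Step 6: on BLACK (7,6): turn L to E, flip to white, move to (7,7). |black|=5
Step 7: on BLACK (7,7): turn L to N, flip to white, move to (6,7). |black|=4
Step 8: on BLACK (6,7): turn L to W, flip to white, move to (6,6). |black|=3
Step 9: on WHITE (6,6): turn R to N, flip to black, move to (5,6). |black|=4
Step 10: on BLACK (5,6): turn L to W, flip to white, move to (5,5). |black|=3
Step 11: on WHITE (5,5): turn R to N, flip to black, move to (4,5). |black|=4
Step 12: on WHITE (4,5): turn R to E, flip to black, move to (4,6). |black|=5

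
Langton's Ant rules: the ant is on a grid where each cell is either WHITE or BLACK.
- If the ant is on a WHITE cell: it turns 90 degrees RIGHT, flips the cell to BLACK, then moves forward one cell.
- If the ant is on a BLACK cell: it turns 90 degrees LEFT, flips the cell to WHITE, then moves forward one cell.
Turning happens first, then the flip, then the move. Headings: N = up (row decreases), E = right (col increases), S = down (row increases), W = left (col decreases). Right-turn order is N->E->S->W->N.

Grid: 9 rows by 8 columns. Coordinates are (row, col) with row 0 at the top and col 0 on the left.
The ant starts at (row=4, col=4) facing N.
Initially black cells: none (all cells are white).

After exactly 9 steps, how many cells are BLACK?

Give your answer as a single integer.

Answer: 7

Derivation:
Step 1: on WHITE (4,4): turn R to E, flip to black, move to (4,5). |black|=1
Step 2: on WHITE (4,5): turn R to S, flip to black, move to (5,5). |black|=2
Step 3: on WHITE (5,5): turn R to W, flip to black, move to (5,4). |black|=3
Step 4: on WHITE (5,4): turn R to N, flip to black, move to (4,4). |black|=4
Step 5: on BLACK (4,4): turn L to W, flip to white, move to (4,3). |black|=3
Step 6: on WHITE (4,3): turn R to N, flip to black, move to (3,3). |black|=4
Step 7: on WHITE (3,3): turn R to E, flip to black, move to (3,4). |black|=5
Step 8: on WHITE (3,4): turn R to S, flip to black, move to (4,4). |black|=6
Step 9: on WHITE (4,4): turn R to W, flip to black, move to (4,3). |black|=7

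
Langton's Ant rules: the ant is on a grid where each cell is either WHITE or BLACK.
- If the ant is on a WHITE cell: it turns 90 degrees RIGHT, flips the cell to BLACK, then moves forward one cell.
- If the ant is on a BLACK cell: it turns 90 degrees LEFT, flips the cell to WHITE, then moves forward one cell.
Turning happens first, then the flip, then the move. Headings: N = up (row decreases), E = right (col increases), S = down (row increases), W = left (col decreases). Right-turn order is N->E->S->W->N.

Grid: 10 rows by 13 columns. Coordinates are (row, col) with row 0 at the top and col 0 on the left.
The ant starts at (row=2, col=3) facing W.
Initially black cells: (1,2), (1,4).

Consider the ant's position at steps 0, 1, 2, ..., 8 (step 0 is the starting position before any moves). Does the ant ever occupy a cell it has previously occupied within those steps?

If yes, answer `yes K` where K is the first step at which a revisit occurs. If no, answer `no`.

Step 1: on WHITE (2,3): turn R to N, flip to black, move to (1,3). |black|=3 — new cell
Step 2: on WHITE (1,3): turn R to E, flip to black, move to (1,4). |black|=4 — new cell
Step 3: on BLACK (1,4): turn L to N, flip to white, move to (0,4). |black|=3 — new cell
Step 4: on WHITE (0,4): turn R to E, flip to black, move to (0,5). |black|=4 — new cell
Step 5: on WHITE (0,5): turn R to S, flip to black, move to (1,5). |black|=5 — new cell
Step 6: on WHITE (1,5): turn R to W, flip to black, move to (1,4). |black|=6 — REVISIT

Answer: yes 6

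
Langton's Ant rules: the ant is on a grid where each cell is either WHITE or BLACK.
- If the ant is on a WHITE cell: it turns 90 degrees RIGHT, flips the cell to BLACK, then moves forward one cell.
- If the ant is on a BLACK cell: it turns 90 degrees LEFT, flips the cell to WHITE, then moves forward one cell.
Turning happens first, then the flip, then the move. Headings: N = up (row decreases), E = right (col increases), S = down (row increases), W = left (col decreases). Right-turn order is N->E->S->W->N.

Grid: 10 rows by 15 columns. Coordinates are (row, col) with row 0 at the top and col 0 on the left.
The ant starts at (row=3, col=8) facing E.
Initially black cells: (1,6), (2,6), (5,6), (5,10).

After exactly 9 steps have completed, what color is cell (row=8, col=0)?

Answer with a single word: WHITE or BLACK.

Answer: WHITE

Derivation:
Step 1: on WHITE (3,8): turn R to S, flip to black, move to (4,8). |black|=5
Step 2: on WHITE (4,8): turn R to W, flip to black, move to (4,7). |black|=6
Step 3: on WHITE (4,7): turn R to N, flip to black, move to (3,7). |black|=7
Step 4: on WHITE (3,7): turn R to E, flip to black, move to (3,8). |black|=8
Step 5: on BLACK (3,8): turn L to N, flip to white, move to (2,8). |black|=7
Step 6: on WHITE (2,8): turn R to E, flip to black, move to (2,9). |black|=8
Step 7: on WHITE (2,9): turn R to S, flip to black, move to (3,9). |black|=9
Step 8: on WHITE (3,9): turn R to W, flip to black, move to (3,8). |black|=10
Step 9: on WHITE (3,8): turn R to N, flip to black, move to (2,8). |black|=11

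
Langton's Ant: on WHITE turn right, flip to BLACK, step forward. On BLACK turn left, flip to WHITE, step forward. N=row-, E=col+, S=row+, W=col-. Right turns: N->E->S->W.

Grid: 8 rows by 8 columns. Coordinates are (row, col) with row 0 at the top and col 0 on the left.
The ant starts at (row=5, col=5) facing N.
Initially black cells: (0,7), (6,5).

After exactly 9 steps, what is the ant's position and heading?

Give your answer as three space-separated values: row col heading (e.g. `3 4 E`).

Answer: 7 6 E

Derivation:
Step 1: on WHITE (5,5): turn R to E, flip to black, move to (5,6). |black|=3
Step 2: on WHITE (5,6): turn R to S, flip to black, move to (6,6). |black|=4
Step 3: on WHITE (6,6): turn R to W, flip to black, move to (6,5). |black|=5
Step 4: on BLACK (6,5): turn L to S, flip to white, move to (7,5). |black|=4
Step 5: on WHITE (7,5): turn R to W, flip to black, move to (7,4). |black|=5
Step 6: on WHITE (7,4): turn R to N, flip to black, move to (6,4). |black|=6
Step 7: on WHITE (6,4): turn R to E, flip to black, move to (6,5). |black|=7
Step 8: on WHITE (6,5): turn R to S, flip to black, move to (7,5). |black|=8
Step 9: on BLACK (7,5): turn L to E, flip to white, move to (7,6). |black|=7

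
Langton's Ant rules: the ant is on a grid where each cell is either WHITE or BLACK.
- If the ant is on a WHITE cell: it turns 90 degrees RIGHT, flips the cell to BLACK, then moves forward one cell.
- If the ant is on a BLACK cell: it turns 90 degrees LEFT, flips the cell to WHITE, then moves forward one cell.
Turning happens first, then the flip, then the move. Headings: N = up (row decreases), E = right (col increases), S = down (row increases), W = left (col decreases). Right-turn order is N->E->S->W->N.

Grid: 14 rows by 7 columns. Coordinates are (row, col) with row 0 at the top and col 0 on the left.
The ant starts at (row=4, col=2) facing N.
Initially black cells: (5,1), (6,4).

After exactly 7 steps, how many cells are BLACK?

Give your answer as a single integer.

Answer: 7

Derivation:
Step 1: on WHITE (4,2): turn R to E, flip to black, move to (4,3). |black|=3
Step 2: on WHITE (4,3): turn R to S, flip to black, move to (5,3). |black|=4
Step 3: on WHITE (5,3): turn R to W, flip to black, move to (5,2). |black|=5
Step 4: on WHITE (5,2): turn R to N, flip to black, move to (4,2). |black|=6
Step 5: on BLACK (4,2): turn L to W, flip to white, move to (4,1). |black|=5
Step 6: on WHITE (4,1): turn R to N, flip to black, move to (3,1). |black|=6
Step 7: on WHITE (3,1): turn R to E, flip to black, move to (3,2). |black|=7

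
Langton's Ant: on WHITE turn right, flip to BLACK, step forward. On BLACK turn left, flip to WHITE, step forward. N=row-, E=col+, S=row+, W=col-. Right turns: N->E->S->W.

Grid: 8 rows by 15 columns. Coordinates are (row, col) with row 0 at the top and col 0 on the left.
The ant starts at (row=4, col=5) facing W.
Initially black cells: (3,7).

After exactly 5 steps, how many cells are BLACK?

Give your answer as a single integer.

Answer: 4

Derivation:
Step 1: on WHITE (4,5): turn R to N, flip to black, move to (3,5). |black|=2
Step 2: on WHITE (3,5): turn R to E, flip to black, move to (3,6). |black|=3
Step 3: on WHITE (3,6): turn R to S, flip to black, move to (4,6). |black|=4
Step 4: on WHITE (4,6): turn R to W, flip to black, move to (4,5). |black|=5
Step 5: on BLACK (4,5): turn L to S, flip to white, move to (5,5). |black|=4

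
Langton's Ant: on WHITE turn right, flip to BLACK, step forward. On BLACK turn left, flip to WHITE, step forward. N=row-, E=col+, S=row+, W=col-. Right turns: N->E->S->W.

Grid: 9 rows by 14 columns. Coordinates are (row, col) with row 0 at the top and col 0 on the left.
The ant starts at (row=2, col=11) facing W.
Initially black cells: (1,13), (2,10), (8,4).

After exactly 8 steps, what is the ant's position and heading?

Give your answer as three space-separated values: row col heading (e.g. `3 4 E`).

Step 1: on WHITE (2,11): turn R to N, flip to black, move to (1,11). |black|=4
Step 2: on WHITE (1,11): turn R to E, flip to black, move to (1,12). |black|=5
Step 3: on WHITE (1,12): turn R to S, flip to black, move to (2,12). |black|=6
Step 4: on WHITE (2,12): turn R to W, flip to black, move to (2,11). |black|=7
Step 5: on BLACK (2,11): turn L to S, flip to white, move to (3,11). |black|=6
Step 6: on WHITE (3,11): turn R to W, flip to black, move to (3,10). |black|=7
Step 7: on WHITE (3,10): turn R to N, flip to black, move to (2,10). |black|=8
Step 8: on BLACK (2,10): turn L to W, flip to white, move to (2,9). |black|=7

Answer: 2 9 W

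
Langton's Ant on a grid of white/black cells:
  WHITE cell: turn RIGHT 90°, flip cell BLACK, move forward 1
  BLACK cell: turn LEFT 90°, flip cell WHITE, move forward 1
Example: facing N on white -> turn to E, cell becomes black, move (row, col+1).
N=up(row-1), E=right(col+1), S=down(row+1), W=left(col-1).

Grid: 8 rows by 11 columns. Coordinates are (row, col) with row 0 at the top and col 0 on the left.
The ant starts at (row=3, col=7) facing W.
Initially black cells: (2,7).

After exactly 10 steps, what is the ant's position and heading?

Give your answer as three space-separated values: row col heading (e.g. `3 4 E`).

Answer: 2 6 E

Derivation:
Step 1: on WHITE (3,7): turn R to N, flip to black, move to (2,7). |black|=2
Step 2: on BLACK (2,7): turn L to W, flip to white, move to (2,6). |black|=1
Step 3: on WHITE (2,6): turn R to N, flip to black, move to (1,6). |black|=2
Step 4: on WHITE (1,6): turn R to E, flip to black, move to (1,7). |black|=3
Step 5: on WHITE (1,7): turn R to S, flip to black, move to (2,7). |black|=4
Step 6: on WHITE (2,7): turn R to W, flip to black, move to (2,6). |black|=5
Step 7: on BLACK (2,6): turn L to S, flip to white, move to (3,6). |black|=4
Step 8: on WHITE (3,6): turn R to W, flip to black, move to (3,5). |black|=5
Step 9: on WHITE (3,5): turn R to N, flip to black, move to (2,5). |black|=6
Step 10: on WHITE (2,5): turn R to E, flip to black, move to (2,6). |black|=7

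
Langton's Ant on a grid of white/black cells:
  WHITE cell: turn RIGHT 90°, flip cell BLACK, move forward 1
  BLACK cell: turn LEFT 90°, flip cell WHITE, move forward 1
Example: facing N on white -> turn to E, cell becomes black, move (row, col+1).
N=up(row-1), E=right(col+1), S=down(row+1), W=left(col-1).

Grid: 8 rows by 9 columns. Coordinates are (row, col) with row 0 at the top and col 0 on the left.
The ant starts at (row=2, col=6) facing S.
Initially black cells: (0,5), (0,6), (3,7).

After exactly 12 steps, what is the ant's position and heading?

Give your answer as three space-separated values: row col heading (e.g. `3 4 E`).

Answer: 2 8 N

Derivation:
Step 1: on WHITE (2,6): turn R to W, flip to black, move to (2,5). |black|=4
Step 2: on WHITE (2,5): turn R to N, flip to black, move to (1,5). |black|=5
Step 3: on WHITE (1,5): turn R to E, flip to black, move to (1,6). |black|=6
Step 4: on WHITE (1,6): turn R to S, flip to black, move to (2,6). |black|=7
Step 5: on BLACK (2,6): turn L to E, flip to white, move to (2,7). |black|=6
Step 6: on WHITE (2,7): turn R to S, flip to black, move to (3,7). |black|=7
Step 7: on BLACK (3,7): turn L to E, flip to white, move to (3,8). |black|=6
Step 8: on WHITE (3,8): turn R to S, flip to black, move to (4,8). |black|=7
Step 9: on WHITE (4,8): turn R to W, flip to black, move to (4,7). |black|=8
Step 10: on WHITE (4,7): turn R to N, flip to black, move to (3,7). |black|=9
Step 11: on WHITE (3,7): turn R to E, flip to black, move to (3,8). |black|=10
Step 12: on BLACK (3,8): turn L to N, flip to white, move to (2,8). |black|=9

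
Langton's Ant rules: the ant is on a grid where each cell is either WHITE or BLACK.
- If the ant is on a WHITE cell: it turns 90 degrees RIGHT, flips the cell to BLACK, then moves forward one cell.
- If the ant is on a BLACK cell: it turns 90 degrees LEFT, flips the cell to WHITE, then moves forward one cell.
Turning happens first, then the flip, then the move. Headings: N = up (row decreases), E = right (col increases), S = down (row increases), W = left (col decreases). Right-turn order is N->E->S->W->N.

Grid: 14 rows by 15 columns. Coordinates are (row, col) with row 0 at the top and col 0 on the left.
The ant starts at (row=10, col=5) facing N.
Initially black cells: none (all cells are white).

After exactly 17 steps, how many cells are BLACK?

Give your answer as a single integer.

Step 1: on WHITE (10,5): turn R to E, flip to black, move to (10,6). |black|=1
Step 2: on WHITE (10,6): turn R to S, flip to black, move to (11,6). |black|=2
Step 3: on WHITE (11,6): turn R to W, flip to black, move to (11,5). |black|=3
Step 4: on WHITE (11,5): turn R to N, flip to black, move to (10,5). |black|=4
Step 5: on BLACK (10,5): turn L to W, flip to white, move to (10,4). |black|=3
Step 6: on WHITE (10,4): turn R to N, flip to black, move to (9,4). |black|=4
Step 7: on WHITE (9,4): turn R to E, flip to black, move to (9,5). |black|=5
Step 8: on WHITE (9,5): turn R to S, flip to black, move to (10,5). |black|=6
Step 9: on WHITE (10,5): turn R to W, flip to black, move to (10,4). |black|=7
Step 10: on BLACK (10,4): turn L to S, flip to white, move to (11,4). |black|=6
Step 11: on WHITE (11,4): turn R to W, flip to black, move to (11,3). |black|=7
Step 12: on WHITE (11,3): turn R to N, flip to black, move to (10,3). |black|=8
Step 13: on WHITE (10,3): turn R to E, flip to black, move to (10,4). |black|=9
Step 14: on WHITE (10,4): turn R to S, flip to black, move to (11,4). |black|=10
Step 15: on BLACK (11,4): turn L to E, flip to white, move to (11,5). |black|=9
Step 16: on BLACK (11,5): turn L to N, flip to white, move to (10,5). |black|=8
Step 17: on BLACK (10,5): turn L to W, flip to white, move to (10,4). |black|=7

Answer: 7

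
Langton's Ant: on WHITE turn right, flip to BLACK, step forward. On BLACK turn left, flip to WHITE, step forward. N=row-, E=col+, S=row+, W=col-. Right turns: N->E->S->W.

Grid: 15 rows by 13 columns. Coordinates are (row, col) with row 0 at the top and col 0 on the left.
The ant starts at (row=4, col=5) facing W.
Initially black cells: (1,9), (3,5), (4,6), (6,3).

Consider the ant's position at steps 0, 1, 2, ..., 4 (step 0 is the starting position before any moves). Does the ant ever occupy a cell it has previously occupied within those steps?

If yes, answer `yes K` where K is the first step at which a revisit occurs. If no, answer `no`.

Step 1: on WHITE (4,5): turn R to N, flip to black, move to (3,5). |black|=5 — new cell
Step 2: on BLACK (3,5): turn L to W, flip to white, move to (3,4). |black|=4 — new cell
Step 3: on WHITE (3,4): turn R to N, flip to black, move to (2,4). |black|=5 — new cell
Step 4: on WHITE (2,4): turn R to E, flip to black, move to (2,5). |black|=6 — new cell
No revisit within 4 steps.

Answer: no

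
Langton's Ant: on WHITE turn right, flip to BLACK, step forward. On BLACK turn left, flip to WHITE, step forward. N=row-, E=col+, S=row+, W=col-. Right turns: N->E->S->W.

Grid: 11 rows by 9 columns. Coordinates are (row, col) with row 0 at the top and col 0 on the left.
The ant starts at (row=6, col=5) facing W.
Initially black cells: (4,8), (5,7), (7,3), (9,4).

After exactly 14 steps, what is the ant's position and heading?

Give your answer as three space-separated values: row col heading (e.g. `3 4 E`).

Answer: 7 6 E

Derivation:
Step 1: on WHITE (6,5): turn R to N, flip to black, move to (5,5). |black|=5
Step 2: on WHITE (5,5): turn R to E, flip to black, move to (5,6). |black|=6
Step 3: on WHITE (5,6): turn R to S, flip to black, move to (6,6). |black|=7
Step 4: on WHITE (6,6): turn R to W, flip to black, move to (6,5). |black|=8
Step 5: on BLACK (6,5): turn L to S, flip to white, move to (7,5). |black|=7
Step 6: on WHITE (7,5): turn R to W, flip to black, move to (7,4). |black|=8
Step 7: on WHITE (7,4): turn R to N, flip to black, move to (6,4). |black|=9
Step 8: on WHITE (6,4): turn R to E, flip to black, move to (6,5). |black|=10
Step 9: on WHITE (6,5): turn R to S, flip to black, move to (7,5). |black|=11
Step 10: on BLACK (7,5): turn L to E, flip to white, move to (7,6). |black|=10
Step 11: on WHITE (7,6): turn R to S, flip to black, move to (8,6). |black|=11
Step 12: on WHITE (8,6): turn R to W, flip to black, move to (8,5). |black|=12
Step 13: on WHITE (8,5): turn R to N, flip to black, move to (7,5). |black|=13
Step 14: on WHITE (7,5): turn R to E, flip to black, move to (7,6). |black|=14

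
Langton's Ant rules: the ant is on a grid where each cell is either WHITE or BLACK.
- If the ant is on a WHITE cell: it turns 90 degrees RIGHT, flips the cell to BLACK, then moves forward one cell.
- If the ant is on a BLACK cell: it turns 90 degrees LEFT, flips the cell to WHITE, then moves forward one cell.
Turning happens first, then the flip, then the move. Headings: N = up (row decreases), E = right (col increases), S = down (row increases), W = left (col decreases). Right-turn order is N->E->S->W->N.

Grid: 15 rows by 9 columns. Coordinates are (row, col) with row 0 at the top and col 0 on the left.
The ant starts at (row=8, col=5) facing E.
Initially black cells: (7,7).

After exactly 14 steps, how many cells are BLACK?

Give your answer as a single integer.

Answer: 11

Derivation:
Step 1: on WHITE (8,5): turn R to S, flip to black, move to (9,5). |black|=2
Step 2: on WHITE (9,5): turn R to W, flip to black, move to (9,4). |black|=3
Step 3: on WHITE (9,4): turn R to N, flip to black, move to (8,4). |black|=4
Step 4: on WHITE (8,4): turn R to E, flip to black, move to (8,5). |black|=5
Step 5: on BLACK (8,5): turn L to N, flip to white, move to (7,5). |black|=4
Step 6: on WHITE (7,5): turn R to E, flip to black, move to (7,6). |black|=5
Step 7: on WHITE (7,6): turn R to S, flip to black, move to (8,6). |black|=6
Step 8: on WHITE (8,6): turn R to W, flip to black, move to (8,5). |black|=7
Step 9: on WHITE (8,5): turn R to N, flip to black, move to (7,5). |black|=8
Step 10: on BLACK (7,5): turn L to W, flip to white, move to (7,4). |black|=7
Step 11: on WHITE (7,4): turn R to N, flip to black, move to (6,4). |black|=8
Step 12: on WHITE (6,4): turn R to E, flip to black, move to (6,5). |black|=9
Step 13: on WHITE (6,5): turn R to S, flip to black, move to (7,5). |black|=10
Step 14: on WHITE (7,5): turn R to W, flip to black, move to (7,4). |black|=11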